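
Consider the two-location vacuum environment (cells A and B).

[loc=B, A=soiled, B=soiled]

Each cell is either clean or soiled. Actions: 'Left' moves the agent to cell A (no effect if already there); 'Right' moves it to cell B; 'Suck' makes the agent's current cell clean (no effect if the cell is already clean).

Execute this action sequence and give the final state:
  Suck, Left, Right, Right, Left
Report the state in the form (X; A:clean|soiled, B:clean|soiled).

(A; A:soiled, B:clean)

1) do Suck; now (B; A:soiled, B:clean)
2) do Left; now (A; A:soiled, B:clean)
3) do Right; now (B; A:soiled, B:clean)
4) do Right; now (B; A:soiled, B:clean)
5) do Left; now (A; A:soiled, B:clean)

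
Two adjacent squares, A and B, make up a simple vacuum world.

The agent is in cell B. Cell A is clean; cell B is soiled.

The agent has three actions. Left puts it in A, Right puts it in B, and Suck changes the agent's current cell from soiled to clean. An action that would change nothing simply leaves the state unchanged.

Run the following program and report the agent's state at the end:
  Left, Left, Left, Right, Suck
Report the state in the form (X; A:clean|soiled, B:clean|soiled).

(B; A:clean, B:clean)

Left (#1): (A; A:clean, B:soiled)
Left (#2): (A; A:clean, B:soiled)
Left (#3): (A; A:clean, B:soiled)
Right (#4): (B; A:clean, B:soiled)
Suck (#5): (B; A:clean, B:clean)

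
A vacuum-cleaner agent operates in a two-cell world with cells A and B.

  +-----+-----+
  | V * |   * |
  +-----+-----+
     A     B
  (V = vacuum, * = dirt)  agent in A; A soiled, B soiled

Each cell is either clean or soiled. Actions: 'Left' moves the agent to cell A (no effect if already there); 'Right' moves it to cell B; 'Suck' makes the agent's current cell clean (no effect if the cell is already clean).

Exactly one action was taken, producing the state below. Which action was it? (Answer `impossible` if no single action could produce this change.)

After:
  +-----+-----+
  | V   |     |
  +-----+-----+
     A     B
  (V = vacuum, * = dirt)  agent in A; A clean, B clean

try  Left: in A — A soiled, B soiled
try Right: in B — A soiled, B soiled
try  Suck: in A — A clean, B soiled
no single action produces the after-state

impossible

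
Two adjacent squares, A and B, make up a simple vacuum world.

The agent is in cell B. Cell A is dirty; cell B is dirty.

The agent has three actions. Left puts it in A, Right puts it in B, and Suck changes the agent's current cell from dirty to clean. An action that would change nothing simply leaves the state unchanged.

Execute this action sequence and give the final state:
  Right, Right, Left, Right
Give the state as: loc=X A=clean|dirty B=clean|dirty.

loc=B A=dirty B=dirty

1) do Right; now loc=B A=dirty B=dirty
2) do Right; now loc=B A=dirty B=dirty
3) do Left; now loc=A A=dirty B=dirty
4) do Right; now loc=B A=dirty B=dirty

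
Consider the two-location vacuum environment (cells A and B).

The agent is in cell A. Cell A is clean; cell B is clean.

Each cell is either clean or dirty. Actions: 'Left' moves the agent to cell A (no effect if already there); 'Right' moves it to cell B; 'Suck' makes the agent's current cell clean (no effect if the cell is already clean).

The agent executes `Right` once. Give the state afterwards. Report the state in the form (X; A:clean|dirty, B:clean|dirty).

(B; A:clean, B:clean)

start: (A; A:clean, B:clean)
1) do Right; now (B; A:clean, B:clean)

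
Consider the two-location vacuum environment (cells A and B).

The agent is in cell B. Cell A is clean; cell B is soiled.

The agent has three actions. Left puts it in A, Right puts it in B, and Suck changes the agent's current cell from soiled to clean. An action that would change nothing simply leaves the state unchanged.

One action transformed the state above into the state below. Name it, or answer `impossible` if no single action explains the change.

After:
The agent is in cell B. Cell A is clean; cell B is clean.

try  Left: loc=A A=clean B=soiled
try Right: loc=B A=clean B=soiled
try  Suck: loc=B A=clean B=clean  ← match

Suck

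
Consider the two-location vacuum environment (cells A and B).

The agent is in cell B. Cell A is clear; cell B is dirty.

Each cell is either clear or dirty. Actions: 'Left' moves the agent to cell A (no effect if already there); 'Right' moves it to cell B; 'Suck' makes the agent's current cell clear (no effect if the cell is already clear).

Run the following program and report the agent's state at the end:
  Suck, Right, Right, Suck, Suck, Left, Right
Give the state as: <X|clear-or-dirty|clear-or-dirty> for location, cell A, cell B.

t=1 Suck ⇒ <B|clear|clear>
t=2 Right ⇒ <B|clear|clear>
t=3 Right ⇒ <B|clear|clear>
t=4 Suck ⇒ <B|clear|clear>
t=5 Suck ⇒ <B|clear|clear>
t=6 Left ⇒ <A|clear|clear>
t=7 Right ⇒ <B|clear|clear>

<B|clear|clear>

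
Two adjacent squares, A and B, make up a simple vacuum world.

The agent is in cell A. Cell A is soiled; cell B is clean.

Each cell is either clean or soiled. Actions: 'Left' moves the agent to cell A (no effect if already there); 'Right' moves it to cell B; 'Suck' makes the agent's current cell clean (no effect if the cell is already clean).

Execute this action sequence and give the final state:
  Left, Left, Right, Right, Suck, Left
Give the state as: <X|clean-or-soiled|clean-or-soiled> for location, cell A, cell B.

<A|soiled|clean>

Left (#1): <A|soiled|clean>
Left (#2): <A|soiled|clean>
Right (#3): <B|soiled|clean>
Right (#4): <B|soiled|clean>
Suck (#5): <B|soiled|clean>
Left (#6): <A|soiled|clean>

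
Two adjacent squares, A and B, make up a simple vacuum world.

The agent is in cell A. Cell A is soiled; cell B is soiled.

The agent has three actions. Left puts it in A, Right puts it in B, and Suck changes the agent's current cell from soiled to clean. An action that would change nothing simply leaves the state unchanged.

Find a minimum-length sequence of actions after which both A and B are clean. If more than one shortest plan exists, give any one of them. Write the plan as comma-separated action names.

1) do Suck; now <A|clean|soiled>
2) do Right; now <B|clean|soiled>
3) do Suck; now <B|clean|clean>
min 3: Suck A + move + Suck B

Suck, Right, Suck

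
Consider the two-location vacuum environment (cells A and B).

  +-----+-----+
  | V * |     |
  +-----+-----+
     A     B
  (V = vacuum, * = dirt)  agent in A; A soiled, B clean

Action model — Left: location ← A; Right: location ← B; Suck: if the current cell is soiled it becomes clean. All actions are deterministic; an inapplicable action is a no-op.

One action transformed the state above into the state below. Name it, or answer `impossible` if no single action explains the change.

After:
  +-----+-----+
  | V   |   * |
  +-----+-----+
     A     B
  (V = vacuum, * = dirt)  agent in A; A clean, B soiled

try  Left: in A — A soiled, B clean
try Right: in B — A soiled, B clean
try  Suck: in A — A clean, B clean
no single action produces the after-state

impossible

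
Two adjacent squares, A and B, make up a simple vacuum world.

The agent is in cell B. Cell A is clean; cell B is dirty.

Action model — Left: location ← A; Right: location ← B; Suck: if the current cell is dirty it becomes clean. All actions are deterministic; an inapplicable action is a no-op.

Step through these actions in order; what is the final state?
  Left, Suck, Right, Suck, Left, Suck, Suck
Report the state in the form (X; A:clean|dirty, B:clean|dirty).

Left (#1): (A; A:clean, B:dirty)
Suck (#2): (A; A:clean, B:dirty)
Right (#3): (B; A:clean, B:dirty)
Suck (#4): (B; A:clean, B:clean)
Left (#5): (A; A:clean, B:clean)
Suck (#6): (A; A:clean, B:clean)
Suck (#7): (A; A:clean, B:clean)

(A; A:clean, B:clean)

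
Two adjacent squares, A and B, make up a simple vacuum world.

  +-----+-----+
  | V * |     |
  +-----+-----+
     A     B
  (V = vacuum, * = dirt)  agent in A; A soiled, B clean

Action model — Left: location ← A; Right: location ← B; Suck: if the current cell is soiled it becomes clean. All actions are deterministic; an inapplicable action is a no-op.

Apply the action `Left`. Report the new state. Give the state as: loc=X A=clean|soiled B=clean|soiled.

loc=A A=soiled B=clean

start: loc=A A=soiled B=clean
step 1/1 (Left): loc=A A=soiled B=clean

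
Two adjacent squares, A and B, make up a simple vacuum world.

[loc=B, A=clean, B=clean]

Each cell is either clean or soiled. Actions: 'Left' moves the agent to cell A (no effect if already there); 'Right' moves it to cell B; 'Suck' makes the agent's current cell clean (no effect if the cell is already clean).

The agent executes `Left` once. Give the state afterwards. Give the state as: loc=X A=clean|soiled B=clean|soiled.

loc=A A=clean B=clean

start: loc=B A=clean B=clean
Left (#1): loc=A A=clean B=clean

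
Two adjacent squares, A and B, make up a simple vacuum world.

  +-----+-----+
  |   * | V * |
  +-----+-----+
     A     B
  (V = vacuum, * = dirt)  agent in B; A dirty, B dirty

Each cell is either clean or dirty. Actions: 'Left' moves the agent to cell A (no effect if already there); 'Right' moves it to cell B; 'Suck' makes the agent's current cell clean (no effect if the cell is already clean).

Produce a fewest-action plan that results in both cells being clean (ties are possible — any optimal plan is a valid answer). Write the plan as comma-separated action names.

1) do Suck; now (B; A:dirty, B:clean)
2) do Left; now (A; A:dirty, B:clean)
3) do Suck; now (A; A:clean, B:clean)
min 3: Suck B + move + Suck A

Suck, Left, Suck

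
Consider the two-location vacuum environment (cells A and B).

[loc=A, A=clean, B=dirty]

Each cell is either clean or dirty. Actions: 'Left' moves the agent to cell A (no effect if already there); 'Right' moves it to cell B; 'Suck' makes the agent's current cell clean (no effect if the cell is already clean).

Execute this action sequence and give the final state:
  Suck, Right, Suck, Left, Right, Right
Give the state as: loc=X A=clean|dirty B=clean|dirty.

loc=B A=clean B=clean

step 1/6 (Suck): loc=A A=clean B=dirty
step 2/6 (Right): loc=B A=clean B=dirty
step 3/6 (Suck): loc=B A=clean B=clean
step 4/6 (Left): loc=A A=clean B=clean
step 5/6 (Right): loc=B A=clean B=clean
step 6/6 (Right): loc=B A=clean B=clean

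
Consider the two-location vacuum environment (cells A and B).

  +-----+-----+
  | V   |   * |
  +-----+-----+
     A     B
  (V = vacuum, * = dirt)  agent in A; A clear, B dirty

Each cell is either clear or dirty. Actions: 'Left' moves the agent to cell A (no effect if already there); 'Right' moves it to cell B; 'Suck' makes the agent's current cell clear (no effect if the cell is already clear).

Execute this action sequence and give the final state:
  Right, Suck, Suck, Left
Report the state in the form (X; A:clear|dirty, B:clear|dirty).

t=1 Right ⇒ (B; A:clear, B:dirty)
t=2 Suck ⇒ (B; A:clear, B:clear)
t=3 Suck ⇒ (B; A:clear, B:clear)
t=4 Left ⇒ (A; A:clear, B:clear)

(A; A:clear, B:clear)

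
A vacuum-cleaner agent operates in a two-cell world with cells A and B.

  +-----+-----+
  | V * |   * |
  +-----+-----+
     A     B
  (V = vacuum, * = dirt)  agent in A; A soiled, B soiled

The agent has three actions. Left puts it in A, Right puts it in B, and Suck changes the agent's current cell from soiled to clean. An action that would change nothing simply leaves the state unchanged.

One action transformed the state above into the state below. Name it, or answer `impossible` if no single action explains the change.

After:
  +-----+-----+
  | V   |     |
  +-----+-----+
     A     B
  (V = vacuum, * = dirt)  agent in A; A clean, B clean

impossible

try  Left: (A; A:soiled, B:soiled)
try Right: (B; A:soiled, B:soiled)
try  Suck: (A; A:clean, B:soiled)
no single action produces the after-state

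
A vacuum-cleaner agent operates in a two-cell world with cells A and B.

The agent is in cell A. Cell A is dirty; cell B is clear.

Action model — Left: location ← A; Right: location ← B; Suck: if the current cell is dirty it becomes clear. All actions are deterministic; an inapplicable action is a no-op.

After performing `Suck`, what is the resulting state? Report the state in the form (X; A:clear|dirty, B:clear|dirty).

start: (A; A:dirty, B:clear)
[1] after Suck: (A; A:clear, B:clear)

(A; A:clear, B:clear)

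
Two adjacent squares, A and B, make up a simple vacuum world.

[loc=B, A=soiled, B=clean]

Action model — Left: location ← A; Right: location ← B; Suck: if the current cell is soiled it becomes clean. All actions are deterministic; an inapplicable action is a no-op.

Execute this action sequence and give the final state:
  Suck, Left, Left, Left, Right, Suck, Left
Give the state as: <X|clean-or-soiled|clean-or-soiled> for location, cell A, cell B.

<A|soiled|clean>

[1] after Suck: <B|soiled|clean>
[2] after Left: <A|soiled|clean>
[3] after Left: <A|soiled|clean>
[4] after Left: <A|soiled|clean>
[5] after Right: <B|soiled|clean>
[6] after Suck: <B|soiled|clean>
[7] after Left: <A|soiled|clean>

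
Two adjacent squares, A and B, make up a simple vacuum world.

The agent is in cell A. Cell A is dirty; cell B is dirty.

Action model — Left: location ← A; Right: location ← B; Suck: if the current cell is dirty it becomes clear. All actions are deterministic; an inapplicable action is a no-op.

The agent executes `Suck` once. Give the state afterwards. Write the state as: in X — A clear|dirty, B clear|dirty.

start: in A — A dirty, B dirty
1. Suck → in A — A clear, B dirty

in A — A clear, B dirty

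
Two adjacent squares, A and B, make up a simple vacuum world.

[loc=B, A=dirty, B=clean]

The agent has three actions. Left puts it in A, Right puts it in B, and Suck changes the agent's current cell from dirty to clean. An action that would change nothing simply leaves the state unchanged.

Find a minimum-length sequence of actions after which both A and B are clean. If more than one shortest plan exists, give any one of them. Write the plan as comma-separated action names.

Left, Suck

step 1/2 (Left): (A; A:dirty, B:clean)
step 2/2 (Suck): (A; A:clean, B:clean)
min 2: go A then Suck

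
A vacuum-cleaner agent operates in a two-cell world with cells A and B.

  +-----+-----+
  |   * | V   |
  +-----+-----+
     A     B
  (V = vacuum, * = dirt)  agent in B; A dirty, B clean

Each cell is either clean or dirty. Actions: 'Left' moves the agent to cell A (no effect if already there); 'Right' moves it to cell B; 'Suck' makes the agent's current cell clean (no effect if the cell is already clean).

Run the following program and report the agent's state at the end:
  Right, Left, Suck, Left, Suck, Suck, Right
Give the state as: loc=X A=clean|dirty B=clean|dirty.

loc=B A=clean B=clean

t=1 Right ⇒ loc=B A=dirty B=clean
t=2 Left ⇒ loc=A A=dirty B=clean
t=3 Suck ⇒ loc=A A=clean B=clean
t=4 Left ⇒ loc=A A=clean B=clean
t=5 Suck ⇒ loc=A A=clean B=clean
t=6 Suck ⇒ loc=A A=clean B=clean
t=7 Right ⇒ loc=B A=clean B=clean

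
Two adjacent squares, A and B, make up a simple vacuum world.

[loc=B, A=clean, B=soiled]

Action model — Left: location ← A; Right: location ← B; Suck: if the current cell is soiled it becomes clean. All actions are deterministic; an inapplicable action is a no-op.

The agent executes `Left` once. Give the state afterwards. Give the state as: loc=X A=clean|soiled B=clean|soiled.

loc=A A=clean B=soiled

start: loc=B A=clean B=soiled
step 1/1 (Left): loc=A A=clean B=soiled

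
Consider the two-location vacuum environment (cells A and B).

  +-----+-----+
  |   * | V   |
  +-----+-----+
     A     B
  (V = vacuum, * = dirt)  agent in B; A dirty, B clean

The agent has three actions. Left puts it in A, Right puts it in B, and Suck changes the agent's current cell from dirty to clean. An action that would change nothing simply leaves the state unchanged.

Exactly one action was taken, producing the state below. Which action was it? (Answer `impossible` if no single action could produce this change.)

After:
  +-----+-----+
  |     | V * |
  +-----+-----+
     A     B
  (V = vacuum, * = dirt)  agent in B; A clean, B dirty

try  Left: (A; A:dirty, B:clean)
try Right: (B; A:dirty, B:clean)
try  Suck: (B; A:dirty, B:clean)
no single action produces the after-state

impossible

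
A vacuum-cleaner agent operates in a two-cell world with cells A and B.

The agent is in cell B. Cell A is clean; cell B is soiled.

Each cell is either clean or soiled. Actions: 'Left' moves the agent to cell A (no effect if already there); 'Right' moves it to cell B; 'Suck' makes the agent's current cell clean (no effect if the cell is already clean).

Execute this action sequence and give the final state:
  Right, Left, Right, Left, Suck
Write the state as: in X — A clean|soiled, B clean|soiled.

1) do Right; now in B — A clean, B soiled
2) do Left; now in A — A clean, B soiled
3) do Right; now in B — A clean, B soiled
4) do Left; now in A — A clean, B soiled
5) do Suck; now in A — A clean, B soiled

in A — A clean, B soiled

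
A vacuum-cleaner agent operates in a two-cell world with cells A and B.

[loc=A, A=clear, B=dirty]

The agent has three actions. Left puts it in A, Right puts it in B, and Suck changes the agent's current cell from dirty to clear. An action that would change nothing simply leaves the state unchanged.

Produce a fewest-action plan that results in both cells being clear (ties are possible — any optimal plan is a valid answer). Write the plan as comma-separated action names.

step 1/2 (Right): <B|clear|dirty>
step 2/2 (Suck): <B|clear|clear>
min 2: go B then Suck

Right, Suck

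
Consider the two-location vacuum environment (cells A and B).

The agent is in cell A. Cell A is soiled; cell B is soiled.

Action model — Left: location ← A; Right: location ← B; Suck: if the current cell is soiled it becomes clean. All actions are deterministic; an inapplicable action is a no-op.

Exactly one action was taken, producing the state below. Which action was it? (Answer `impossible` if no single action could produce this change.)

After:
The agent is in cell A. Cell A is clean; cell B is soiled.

Suck

try  Left: <A|soiled|soiled>
try Right: <B|soiled|soiled>
try  Suck: <A|clean|soiled>  ← match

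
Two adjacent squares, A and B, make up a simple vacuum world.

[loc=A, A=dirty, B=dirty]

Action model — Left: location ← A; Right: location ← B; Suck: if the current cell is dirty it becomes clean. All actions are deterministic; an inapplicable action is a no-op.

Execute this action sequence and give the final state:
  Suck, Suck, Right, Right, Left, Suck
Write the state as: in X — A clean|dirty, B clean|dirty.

Suck (#1): in A — A clean, B dirty
Suck (#2): in A — A clean, B dirty
Right (#3): in B — A clean, B dirty
Right (#4): in B — A clean, B dirty
Left (#5): in A — A clean, B dirty
Suck (#6): in A — A clean, B dirty

in A — A clean, B dirty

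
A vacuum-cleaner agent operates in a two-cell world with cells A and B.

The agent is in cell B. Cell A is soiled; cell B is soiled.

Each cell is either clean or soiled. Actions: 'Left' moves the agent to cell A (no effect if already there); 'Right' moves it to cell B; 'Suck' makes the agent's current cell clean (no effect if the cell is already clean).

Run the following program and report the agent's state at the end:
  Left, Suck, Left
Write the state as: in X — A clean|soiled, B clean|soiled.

[1] after Left: in A — A soiled, B soiled
[2] after Suck: in A — A clean, B soiled
[3] after Left: in A — A clean, B soiled

in A — A clean, B soiled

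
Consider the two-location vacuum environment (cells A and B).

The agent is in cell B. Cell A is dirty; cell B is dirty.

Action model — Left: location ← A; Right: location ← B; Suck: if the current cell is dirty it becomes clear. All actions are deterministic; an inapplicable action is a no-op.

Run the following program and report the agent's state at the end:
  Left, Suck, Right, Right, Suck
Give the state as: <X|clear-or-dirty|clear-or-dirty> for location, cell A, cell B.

<B|clear|clear>

step 1/5 (Left): <A|dirty|dirty>
step 2/5 (Suck): <A|clear|dirty>
step 3/5 (Right): <B|clear|dirty>
step 4/5 (Right): <B|clear|dirty>
step 5/5 (Suck): <B|clear|clear>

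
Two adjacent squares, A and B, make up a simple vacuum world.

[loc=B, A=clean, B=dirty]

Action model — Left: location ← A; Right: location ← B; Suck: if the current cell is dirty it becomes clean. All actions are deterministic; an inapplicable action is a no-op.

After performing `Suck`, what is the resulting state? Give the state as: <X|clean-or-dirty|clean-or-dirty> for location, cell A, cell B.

<B|clean|clean>

start: <B|clean|dirty>
t=1 Suck ⇒ <B|clean|clean>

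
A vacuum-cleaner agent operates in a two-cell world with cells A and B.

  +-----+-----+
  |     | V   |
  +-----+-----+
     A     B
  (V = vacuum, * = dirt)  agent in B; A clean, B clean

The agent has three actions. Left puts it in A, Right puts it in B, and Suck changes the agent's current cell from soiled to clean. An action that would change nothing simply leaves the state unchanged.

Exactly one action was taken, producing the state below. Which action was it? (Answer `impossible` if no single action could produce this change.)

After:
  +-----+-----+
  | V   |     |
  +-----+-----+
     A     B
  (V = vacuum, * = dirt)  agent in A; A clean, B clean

Left

try  Left: in A — A clean, B clean  ← match
try Right: in B — A clean, B clean
try  Suck: in B — A clean, B clean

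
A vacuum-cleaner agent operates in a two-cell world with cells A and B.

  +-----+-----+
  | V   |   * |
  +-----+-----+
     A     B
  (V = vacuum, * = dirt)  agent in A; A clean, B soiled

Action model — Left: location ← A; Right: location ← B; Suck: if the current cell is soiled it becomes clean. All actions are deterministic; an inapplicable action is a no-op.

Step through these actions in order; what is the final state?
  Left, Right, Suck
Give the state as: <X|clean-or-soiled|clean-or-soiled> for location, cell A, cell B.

step 1/3 (Left): <A|clean|soiled>
step 2/3 (Right): <B|clean|soiled>
step 3/3 (Suck): <B|clean|clean>

<B|clean|clean>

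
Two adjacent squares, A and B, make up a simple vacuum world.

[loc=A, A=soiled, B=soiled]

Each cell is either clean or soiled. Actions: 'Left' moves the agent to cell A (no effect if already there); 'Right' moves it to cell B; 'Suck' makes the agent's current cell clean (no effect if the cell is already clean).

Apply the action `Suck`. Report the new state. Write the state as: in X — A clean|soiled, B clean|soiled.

in A — A clean, B soiled

start: in A — A soiled, B soiled
t=1 Suck ⇒ in A — A clean, B soiled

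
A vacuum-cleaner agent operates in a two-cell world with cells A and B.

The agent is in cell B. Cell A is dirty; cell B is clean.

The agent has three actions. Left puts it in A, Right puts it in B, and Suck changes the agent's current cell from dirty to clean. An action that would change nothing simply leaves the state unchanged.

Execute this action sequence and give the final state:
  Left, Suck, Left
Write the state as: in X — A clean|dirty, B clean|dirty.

in A — A clean, B clean

t=1 Left ⇒ in A — A dirty, B clean
t=2 Suck ⇒ in A — A clean, B clean
t=3 Left ⇒ in A — A clean, B clean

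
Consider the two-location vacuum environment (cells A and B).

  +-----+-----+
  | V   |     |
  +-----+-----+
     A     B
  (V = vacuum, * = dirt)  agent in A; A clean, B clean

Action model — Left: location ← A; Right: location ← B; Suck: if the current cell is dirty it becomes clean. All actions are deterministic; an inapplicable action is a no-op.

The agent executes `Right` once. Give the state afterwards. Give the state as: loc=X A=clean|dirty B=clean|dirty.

loc=B A=clean B=clean

start: loc=A A=clean B=clean
step 1/1 (Right): loc=B A=clean B=clean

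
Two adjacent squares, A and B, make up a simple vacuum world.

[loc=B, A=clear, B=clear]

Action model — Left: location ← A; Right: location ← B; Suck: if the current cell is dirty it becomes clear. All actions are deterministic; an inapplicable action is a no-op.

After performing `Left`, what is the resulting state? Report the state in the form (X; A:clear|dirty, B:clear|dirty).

(A; A:clear, B:clear)

start: (B; A:clear, B:clear)
Left (#1): (A; A:clear, B:clear)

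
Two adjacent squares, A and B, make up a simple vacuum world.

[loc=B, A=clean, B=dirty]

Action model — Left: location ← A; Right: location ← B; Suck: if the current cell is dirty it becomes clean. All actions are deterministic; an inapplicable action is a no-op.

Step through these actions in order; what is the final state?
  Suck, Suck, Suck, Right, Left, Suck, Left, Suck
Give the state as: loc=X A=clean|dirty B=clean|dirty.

t=1 Suck ⇒ loc=B A=clean B=clean
t=2 Suck ⇒ loc=B A=clean B=clean
t=3 Suck ⇒ loc=B A=clean B=clean
t=4 Right ⇒ loc=B A=clean B=clean
t=5 Left ⇒ loc=A A=clean B=clean
t=6 Suck ⇒ loc=A A=clean B=clean
t=7 Left ⇒ loc=A A=clean B=clean
t=8 Suck ⇒ loc=A A=clean B=clean

loc=A A=clean B=clean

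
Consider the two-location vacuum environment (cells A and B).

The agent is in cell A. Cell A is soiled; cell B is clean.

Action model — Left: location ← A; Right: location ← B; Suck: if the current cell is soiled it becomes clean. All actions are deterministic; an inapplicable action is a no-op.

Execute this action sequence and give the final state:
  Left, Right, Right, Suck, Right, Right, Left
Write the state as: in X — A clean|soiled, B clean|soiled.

in A — A soiled, B clean

1) do Left; now in A — A soiled, B clean
2) do Right; now in B — A soiled, B clean
3) do Right; now in B — A soiled, B clean
4) do Suck; now in B — A soiled, B clean
5) do Right; now in B — A soiled, B clean
6) do Right; now in B — A soiled, B clean
7) do Left; now in A — A soiled, B clean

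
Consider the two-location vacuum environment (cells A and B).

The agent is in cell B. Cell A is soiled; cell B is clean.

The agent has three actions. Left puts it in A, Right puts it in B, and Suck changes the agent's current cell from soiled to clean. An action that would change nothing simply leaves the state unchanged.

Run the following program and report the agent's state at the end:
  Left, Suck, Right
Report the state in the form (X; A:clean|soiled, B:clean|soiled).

(B; A:clean, B:clean)

1) do Left; now (A; A:soiled, B:clean)
2) do Suck; now (A; A:clean, B:clean)
3) do Right; now (B; A:clean, B:clean)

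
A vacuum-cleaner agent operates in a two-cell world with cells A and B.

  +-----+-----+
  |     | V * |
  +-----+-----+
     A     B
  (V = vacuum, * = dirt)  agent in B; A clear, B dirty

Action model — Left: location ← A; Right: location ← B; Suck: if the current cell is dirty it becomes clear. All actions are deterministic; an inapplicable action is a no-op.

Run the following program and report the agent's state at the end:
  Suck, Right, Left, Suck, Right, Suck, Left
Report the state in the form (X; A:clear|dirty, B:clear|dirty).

[1] after Suck: (B; A:clear, B:clear)
[2] after Right: (B; A:clear, B:clear)
[3] after Left: (A; A:clear, B:clear)
[4] after Suck: (A; A:clear, B:clear)
[5] after Right: (B; A:clear, B:clear)
[6] after Suck: (B; A:clear, B:clear)
[7] after Left: (A; A:clear, B:clear)

(A; A:clear, B:clear)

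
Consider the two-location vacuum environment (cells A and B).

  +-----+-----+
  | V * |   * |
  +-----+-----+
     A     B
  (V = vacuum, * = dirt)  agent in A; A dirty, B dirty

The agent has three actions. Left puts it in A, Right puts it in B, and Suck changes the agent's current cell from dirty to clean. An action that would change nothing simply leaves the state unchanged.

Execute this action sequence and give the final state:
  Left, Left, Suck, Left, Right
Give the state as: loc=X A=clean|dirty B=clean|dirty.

loc=B A=clean B=dirty

1. Left → loc=A A=dirty B=dirty
2. Left → loc=A A=dirty B=dirty
3. Suck → loc=A A=clean B=dirty
4. Left → loc=A A=clean B=dirty
5. Right → loc=B A=clean B=dirty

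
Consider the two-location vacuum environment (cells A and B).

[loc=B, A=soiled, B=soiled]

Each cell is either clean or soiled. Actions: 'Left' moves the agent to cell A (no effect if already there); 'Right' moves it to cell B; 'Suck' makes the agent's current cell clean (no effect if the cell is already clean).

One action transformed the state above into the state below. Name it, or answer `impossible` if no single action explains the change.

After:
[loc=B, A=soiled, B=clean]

Suck

try  Left: loc=A A=soiled B=soiled
try Right: loc=B A=soiled B=soiled
try  Suck: loc=B A=soiled B=clean  ← match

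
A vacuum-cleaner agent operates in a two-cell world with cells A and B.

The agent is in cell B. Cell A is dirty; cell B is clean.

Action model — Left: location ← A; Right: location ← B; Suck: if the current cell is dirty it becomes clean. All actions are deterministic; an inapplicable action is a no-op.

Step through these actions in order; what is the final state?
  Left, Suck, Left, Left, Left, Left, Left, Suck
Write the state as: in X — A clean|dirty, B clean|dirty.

Left (#1): in A — A dirty, B clean
Suck (#2): in A — A clean, B clean
Left (#3): in A — A clean, B clean
Left (#4): in A — A clean, B clean
Left (#5): in A — A clean, B clean
Left (#6): in A — A clean, B clean
Left (#7): in A — A clean, B clean
Suck (#8): in A — A clean, B clean

in A — A clean, B clean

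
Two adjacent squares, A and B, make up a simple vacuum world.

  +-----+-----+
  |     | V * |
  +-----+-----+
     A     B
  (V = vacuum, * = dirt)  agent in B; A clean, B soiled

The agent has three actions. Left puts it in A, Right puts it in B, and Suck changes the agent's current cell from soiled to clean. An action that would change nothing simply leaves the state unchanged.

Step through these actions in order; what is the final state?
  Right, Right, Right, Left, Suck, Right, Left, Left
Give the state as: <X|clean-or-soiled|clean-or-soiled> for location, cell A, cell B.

1) do Right; now <B|clean|soiled>
2) do Right; now <B|clean|soiled>
3) do Right; now <B|clean|soiled>
4) do Left; now <A|clean|soiled>
5) do Suck; now <A|clean|soiled>
6) do Right; now <B|clean|soiled>
7) do Left; now <A|clean|soiled>
8) do Left; now <A|clean|soiled>

<A|clean|soiled>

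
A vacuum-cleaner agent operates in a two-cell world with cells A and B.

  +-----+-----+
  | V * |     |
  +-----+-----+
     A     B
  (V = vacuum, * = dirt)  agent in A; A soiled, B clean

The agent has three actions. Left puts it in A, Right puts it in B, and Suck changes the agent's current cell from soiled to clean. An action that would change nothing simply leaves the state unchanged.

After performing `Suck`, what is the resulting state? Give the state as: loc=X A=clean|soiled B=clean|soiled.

start: loc=A A=soiled B=clean
[1] after Suck: loc=A A=clean B=clean

loc=A A=clean B=clean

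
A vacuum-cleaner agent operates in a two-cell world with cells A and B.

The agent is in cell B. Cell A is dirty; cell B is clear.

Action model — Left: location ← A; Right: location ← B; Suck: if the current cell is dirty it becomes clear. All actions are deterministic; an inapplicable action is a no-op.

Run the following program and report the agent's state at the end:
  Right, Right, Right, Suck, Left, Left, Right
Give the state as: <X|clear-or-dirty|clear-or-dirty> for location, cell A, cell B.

1. Right → <B|dirty|clear>
2. Right → <B|dirty|clear>
3. Right → <B|dirty|clear>
4. Suck → <B|dirty|clear>
5. Left → <A|dirty|clear>
6. Left → <A|dirty|clear>
7. Right → <B|dirty|clear>

<B|dirty|clear>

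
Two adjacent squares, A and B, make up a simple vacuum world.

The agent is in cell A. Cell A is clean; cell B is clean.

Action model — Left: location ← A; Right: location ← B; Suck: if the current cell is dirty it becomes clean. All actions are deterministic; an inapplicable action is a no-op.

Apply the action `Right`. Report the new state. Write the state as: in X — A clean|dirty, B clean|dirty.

in B — A clean, B clean

start: in A — A clean, B clean
1) do Right; now in B — A clean, B clean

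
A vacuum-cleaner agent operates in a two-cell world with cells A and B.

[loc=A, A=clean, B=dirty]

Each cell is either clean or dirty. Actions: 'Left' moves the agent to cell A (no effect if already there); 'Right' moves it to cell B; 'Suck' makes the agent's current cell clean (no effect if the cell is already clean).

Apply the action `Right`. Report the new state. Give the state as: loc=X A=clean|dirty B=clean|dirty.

start: loc=A A=clean B=dirty
step 1/1 (Right): loc=B A=clean B=dirty

loc=B A=clean B=dirty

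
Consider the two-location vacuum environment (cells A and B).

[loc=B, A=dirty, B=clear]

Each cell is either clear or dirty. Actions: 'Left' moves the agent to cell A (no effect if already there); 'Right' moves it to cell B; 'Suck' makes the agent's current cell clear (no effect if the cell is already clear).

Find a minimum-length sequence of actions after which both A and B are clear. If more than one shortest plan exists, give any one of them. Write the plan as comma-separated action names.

Left, Suck

1. Left → loc=A A=dirty B=clear
2. Suck → loc=A A=clear B=clear
min 2: go A then Suck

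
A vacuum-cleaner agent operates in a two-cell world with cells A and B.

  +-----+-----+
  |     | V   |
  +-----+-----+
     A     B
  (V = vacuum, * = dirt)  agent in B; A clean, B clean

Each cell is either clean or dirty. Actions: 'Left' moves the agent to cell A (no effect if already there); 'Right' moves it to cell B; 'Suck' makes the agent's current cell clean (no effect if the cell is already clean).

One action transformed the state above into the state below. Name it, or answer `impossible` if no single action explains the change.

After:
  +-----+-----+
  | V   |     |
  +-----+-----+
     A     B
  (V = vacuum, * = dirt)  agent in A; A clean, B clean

Left

try  Left: <A|clean|clean>  ← match
try Right: <B|clean|clean>
try  Suck: <B|clean|clean>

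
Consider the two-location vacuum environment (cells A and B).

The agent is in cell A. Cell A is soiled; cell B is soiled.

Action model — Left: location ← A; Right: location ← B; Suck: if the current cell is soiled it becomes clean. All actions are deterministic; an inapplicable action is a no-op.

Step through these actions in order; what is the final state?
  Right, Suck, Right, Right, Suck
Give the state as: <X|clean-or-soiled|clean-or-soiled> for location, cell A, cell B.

[1] after Right: <B|soiled|soiled>
[2] after Suck: <B|soiled|clean>
[3] after Right: <B|soiled|clean>
[4] after Right: <B|soiled|clean>
[5] after Suck: <B|soiled|clean>

<B|soiled|clean>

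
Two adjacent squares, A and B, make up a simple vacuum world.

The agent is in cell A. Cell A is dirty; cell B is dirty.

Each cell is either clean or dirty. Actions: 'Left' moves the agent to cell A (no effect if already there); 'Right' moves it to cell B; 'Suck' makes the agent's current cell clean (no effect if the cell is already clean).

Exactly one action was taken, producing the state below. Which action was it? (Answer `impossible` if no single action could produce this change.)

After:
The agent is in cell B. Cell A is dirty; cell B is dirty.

try  Left: loc=A A=dirty B=dirty
try Right: loc=B A=dirty B=dirty  ← match
try  Suck: loc=A A=clean B=dirty

Right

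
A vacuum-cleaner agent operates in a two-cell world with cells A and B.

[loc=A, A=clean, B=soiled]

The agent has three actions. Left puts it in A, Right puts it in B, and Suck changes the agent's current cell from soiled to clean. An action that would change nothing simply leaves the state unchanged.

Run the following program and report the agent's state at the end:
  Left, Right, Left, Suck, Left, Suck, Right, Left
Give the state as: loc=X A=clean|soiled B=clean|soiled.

1. Left → loc=A A=clean B=soiled
2. Right → loc=B A=clean B=soiled
3. Left → loc=A A=clean B=soiled
4. Suck → loc=A A=clean B=soiled
5. Left → loc=A A=clean B=soiled
6. Suck → loc=A A=clean B=soiled
7. Right → loc=B A=clean B=soiled
8. Left → loc=A A=clean B=soiled

loc=A A=clean B=soiled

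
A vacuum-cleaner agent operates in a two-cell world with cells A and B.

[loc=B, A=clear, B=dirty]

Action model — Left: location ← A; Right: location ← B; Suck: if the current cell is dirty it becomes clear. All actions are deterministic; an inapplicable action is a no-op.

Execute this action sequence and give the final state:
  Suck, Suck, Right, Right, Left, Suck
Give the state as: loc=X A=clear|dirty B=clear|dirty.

loc=A A=clear B=clear

step 1/6 (Suck): loc=B A=clear B=clear
step 2/6 (Suck): loc=B A=clear B=clear
step 3/6 (Right): loc=B A=clear B=clear
step 4/6 (Right): loc=B A=clear B=clear
step 5/6 (Left): loc=A A=clear B=clear
step 6/6 (Suck): loc=A A=clear B=clear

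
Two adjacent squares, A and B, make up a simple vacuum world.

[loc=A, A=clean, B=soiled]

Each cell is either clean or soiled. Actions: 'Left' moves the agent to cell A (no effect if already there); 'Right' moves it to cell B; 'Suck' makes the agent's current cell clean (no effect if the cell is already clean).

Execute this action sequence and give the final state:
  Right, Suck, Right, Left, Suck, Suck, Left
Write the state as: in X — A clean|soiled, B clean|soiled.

in A — A clean, B clean

1) do Right; now in B — A clean, B soiled
2) do Suck; now in B — A clean, B clean
3) do Right; now in B — A clean, B clean
4) do Left; now in A — A clean, B clean
5) do Suck; now in A — A clean, B clean
6) do Suck; now in A — A clean, B clean
7) do Left; now in A — A clean, B clean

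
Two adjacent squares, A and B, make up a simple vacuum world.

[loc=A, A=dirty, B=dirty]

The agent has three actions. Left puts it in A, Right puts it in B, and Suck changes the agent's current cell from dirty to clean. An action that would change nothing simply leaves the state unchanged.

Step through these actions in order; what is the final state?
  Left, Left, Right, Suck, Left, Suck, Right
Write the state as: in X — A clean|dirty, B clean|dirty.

Left (#1): in A — A dirty, B dirty
Left (#2): in A — A dirty, B dirty
Right (#3): in B — A dirty, B dirty
Suck (#4): in B — A dirty, B clean
Left (#5): in A — A dirty, B clean
Suck (#6): in A — A clean, B clean
Right (#7): in B — A clean, B clean

in B — A clean, B clean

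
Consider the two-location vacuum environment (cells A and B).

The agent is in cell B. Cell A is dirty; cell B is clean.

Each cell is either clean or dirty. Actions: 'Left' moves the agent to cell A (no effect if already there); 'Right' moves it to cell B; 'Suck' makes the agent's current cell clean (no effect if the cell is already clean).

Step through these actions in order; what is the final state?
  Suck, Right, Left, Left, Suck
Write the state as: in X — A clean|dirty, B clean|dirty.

1) do Suck; now in B — A dirty, B clean
2) do Right; now in B — A dirty, B clean
3) do Left; now in A — A dirty, B clean
4) do Left; now in A — A dirty, B clean
5) do Suck; now in A — A clean, B clean

in A — A clean, B clean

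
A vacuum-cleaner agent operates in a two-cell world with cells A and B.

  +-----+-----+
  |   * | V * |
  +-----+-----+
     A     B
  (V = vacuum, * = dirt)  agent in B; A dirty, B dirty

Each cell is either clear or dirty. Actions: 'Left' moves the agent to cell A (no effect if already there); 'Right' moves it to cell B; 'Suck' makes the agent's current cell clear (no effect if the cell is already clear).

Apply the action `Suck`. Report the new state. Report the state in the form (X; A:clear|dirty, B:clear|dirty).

(B; A:dirty, B:clear)

start: (B; A:dirty, B:dirty)
Suck (#1): (B; A:dirty, B:clear)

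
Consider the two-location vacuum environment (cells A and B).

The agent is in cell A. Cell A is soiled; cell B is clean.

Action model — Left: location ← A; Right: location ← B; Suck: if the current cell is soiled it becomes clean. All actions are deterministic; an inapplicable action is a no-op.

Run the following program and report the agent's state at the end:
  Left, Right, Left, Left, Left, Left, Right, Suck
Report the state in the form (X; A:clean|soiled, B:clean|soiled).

(B; A:soiled, B:clean)

1) do Left; now (A; A:soiled, B:clean)
2) do Right; now (B; A:soiled, B:clean)
3) do Left; now (A; A:soiled, B:clean)
4) do Left; now (A; A:soiled, B:clean)
5) do Left; now (A; A:soiled, B:clean)
6) do Left; now (A; A:soiled, B:clean)
7) do Right; now (B; A:soiled, B:clean)
8) do Suck; now (B; A:soiled, B:clean)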